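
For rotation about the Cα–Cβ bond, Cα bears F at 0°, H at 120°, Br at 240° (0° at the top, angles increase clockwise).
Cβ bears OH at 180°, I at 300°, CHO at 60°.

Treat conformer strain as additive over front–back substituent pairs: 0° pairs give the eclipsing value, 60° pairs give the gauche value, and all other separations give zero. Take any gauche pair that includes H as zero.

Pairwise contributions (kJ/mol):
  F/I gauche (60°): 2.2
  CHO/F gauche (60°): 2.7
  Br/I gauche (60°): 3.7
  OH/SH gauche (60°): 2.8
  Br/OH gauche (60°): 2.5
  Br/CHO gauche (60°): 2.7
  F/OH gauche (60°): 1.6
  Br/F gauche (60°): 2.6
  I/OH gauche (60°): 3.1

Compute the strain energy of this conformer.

This conformer (staggered): F(0°)/I(300°) gauche 2.2; F(0°)/CHO(60°) gauche 2.7; Br(240°)/OH(180°) gauche 2.5; Br(240°)/I(300°) gauche 3.7 → 11.1 kJ/mol.

11.1 kJ/mol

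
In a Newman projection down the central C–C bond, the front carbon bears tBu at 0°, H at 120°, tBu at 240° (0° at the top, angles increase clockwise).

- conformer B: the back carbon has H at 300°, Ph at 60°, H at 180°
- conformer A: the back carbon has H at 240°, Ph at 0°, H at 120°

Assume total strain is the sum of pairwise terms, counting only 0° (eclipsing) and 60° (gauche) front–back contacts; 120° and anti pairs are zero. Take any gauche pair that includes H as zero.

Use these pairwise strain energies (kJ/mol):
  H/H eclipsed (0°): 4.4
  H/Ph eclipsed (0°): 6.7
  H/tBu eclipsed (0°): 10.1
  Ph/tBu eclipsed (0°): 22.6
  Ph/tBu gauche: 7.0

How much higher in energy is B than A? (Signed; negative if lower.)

B (staggered): tBu(0°)/Ph(60°) gauche 7.0 → 7.0 kJ/mol.
A (eclipsed): tBu(0°)/Ph(0°) eclipsed 22.6; H(120°)/H(120°) eclipsed 4.4; tBu(240°)/H(240°) eclipsed 10.1 → 37.1 kJ/mol.
E(B) − E(A) = 7.0 − 37.1 = -30.1 kJ/mol.

-30.1 kJ/mol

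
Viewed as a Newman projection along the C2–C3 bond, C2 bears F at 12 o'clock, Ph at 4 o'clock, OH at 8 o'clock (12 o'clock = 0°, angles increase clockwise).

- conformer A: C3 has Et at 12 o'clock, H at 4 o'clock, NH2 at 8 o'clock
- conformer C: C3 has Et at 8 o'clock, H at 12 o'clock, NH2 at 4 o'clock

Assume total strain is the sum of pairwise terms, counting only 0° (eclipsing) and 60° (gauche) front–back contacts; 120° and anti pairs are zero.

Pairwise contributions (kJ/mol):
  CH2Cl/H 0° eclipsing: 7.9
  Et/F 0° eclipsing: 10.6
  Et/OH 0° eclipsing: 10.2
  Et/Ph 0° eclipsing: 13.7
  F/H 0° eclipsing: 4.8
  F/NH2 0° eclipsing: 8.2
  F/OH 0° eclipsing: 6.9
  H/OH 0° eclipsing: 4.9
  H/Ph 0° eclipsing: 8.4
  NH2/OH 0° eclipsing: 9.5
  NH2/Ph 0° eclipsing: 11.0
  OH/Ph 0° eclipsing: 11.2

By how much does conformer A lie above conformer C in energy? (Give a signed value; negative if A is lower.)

+2.5 kJ/mol

A is eclipsed. F at 0° is eclipsed with Et at 0° (10.6); Ph at 120° is eclipsed with H at 120° (8.4); OH at 240° is eclipsed with NH2 at 240° (9.5). Total 28.5 kJ/mol.
C is eclipsed. F at 0° is eclipsed with H at 0° (4.8); Ph at 120° is eclipsed with NH2 at 120° (11.0); OH at 240° is eclipsed with Et at 240° (10.2). Total 26.0 kJ/mol.
E(A) − E(C) = 28.5 − 26.0 = +2.5 kJ/mol.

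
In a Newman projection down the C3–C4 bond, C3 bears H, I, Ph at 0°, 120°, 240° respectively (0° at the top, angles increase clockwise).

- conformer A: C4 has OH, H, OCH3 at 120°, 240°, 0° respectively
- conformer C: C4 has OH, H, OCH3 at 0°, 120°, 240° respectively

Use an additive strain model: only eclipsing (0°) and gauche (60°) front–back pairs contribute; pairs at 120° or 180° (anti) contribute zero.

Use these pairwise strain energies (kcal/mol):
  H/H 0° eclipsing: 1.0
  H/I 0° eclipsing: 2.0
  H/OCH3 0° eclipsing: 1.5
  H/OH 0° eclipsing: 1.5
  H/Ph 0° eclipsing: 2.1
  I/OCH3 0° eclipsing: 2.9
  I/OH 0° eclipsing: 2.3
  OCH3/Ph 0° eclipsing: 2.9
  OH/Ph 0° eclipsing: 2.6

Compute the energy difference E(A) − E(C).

-0.5 kcal/mol

A (eclipsed): H–OCH3 eclipsed, I–OH eclipsed, Ph–H eclipsed; 1.5 + 2.3 + 2.1 = 5.9 kcal/mol.
C (eclipsed): H–OH eclipsed, I–H eclipsed, Ph–OCH3 eclipsed; 1.5 + 2.0 + 2.9 = 6.4 kcal/mol.
E(A) − E(C) = 5.9 − 6.4 = -0.5 kcal/mol.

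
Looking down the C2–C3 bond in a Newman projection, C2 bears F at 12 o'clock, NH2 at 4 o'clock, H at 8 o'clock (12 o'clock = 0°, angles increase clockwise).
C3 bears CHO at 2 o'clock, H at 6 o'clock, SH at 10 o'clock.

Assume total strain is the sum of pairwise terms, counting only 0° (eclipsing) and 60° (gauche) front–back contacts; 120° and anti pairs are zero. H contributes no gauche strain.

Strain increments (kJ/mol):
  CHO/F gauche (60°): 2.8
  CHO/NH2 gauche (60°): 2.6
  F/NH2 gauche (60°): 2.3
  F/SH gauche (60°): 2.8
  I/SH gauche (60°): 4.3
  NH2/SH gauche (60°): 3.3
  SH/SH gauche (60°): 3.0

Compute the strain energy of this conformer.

8.2 kJ/mol

This conformer is staggered. F at 0° is gauche with CHO at 60° (2.8); F at 0° is gauche with SH at 300° (2.8); NH2 at 120° is gauche with CHO at 60° (2.6). Total 8.2 kJ/mol.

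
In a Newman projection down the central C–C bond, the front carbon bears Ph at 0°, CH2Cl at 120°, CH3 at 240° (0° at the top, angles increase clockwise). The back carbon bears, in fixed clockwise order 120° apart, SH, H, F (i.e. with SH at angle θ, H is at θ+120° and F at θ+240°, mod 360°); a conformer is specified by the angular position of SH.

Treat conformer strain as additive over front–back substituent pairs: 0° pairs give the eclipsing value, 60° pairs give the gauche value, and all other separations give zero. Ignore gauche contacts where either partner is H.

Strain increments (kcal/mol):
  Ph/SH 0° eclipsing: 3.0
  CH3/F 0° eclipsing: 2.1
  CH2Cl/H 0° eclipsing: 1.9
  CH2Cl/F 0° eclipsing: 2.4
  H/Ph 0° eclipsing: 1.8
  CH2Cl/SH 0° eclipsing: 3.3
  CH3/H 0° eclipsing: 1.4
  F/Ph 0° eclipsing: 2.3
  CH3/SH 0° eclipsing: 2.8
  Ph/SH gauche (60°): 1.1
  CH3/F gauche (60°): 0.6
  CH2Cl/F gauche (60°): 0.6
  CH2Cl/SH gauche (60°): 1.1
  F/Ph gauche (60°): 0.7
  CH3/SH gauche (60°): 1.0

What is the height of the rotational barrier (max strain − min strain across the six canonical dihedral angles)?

3.7 kcal/mol

SH at 0° (eclipsed): Ph(0°)/SH(0°) eclipsed 3.0; CH2Cl(120°)/H(120°) eclipsed 1.9; CH3(240°)/F(240°) eclipsed 2.1 → 7.0 kcal/mol.
SH at 60° (staggered): Ph(0°)/SH(60°) gauche 1.1; Ph(0°)/F(300°) gauche 0.7; CH2Cl(120°)/SH(60°) gauche 1.1; CH3(240°)/F(300°) gauche 0.6 → 3.5 kcal/mol.
SH at 120° (eclipsed): Ph(0°)/F(0°) eclipsed 2.3; CH2Cl(120°)/SH(120°) eclipsed 3.3; CH3(240°)/H(240°) eclipsed 1.4 → 7.0 kcal/mol.
SH at 180° (staggered): Ph(0°)/F(60°) gauche 0.7; CH2Cl(120°)/SH(180°) gauche 1.1; CH2Cl(120°)/F(60°) gauche 0.6; CH3(240°)/SH(180°) gauche 1.0 → 3.4 kcal/mol.
SH at 240° (eclipsed): Ph(0°)/H(0°) eclipsed 1.8; CH2Cl(120°)/F(120°) eclipsed 2.4; CH3(240°)/SH(240°) eclipsed 2.8 → 7.0 kcal/mol.
SH at 300° (staggered): Ph(0°)/SH(300°) gauche 1.1; CH2Cl(120°)/F(180°) gauche 0.6; CH3(240°)/SH(300°) gauche 1.0; CH3(240°)/F(180°) gauche 0.6 → 3.3 kcal/mol.
Max at 0° (7.0 kcal/mol), min at 300° (3.3 kcal/mol); barrier = 3.7 kcal/mol.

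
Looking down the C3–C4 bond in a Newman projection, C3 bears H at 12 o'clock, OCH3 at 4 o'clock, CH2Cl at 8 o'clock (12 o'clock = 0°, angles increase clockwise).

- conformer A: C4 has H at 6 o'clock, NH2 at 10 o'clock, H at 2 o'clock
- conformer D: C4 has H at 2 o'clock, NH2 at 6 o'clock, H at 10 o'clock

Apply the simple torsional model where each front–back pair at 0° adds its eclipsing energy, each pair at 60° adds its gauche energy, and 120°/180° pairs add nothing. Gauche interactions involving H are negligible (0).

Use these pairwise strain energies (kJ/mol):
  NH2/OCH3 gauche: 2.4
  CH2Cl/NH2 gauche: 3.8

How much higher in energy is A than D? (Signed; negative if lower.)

-2.4 kJ/mol

A (staggered): CH2Cl(240°)/NH2(300°) gauche 3.8 → 3.8 kJ/mol.
D (staggered): OCH3(120°)/NH2(180°) gauche 2.4; CH2Cl(240°)/NH2(180°) gauche 3.8 → 6.2 kJ/mol.
E(A) − E(D) = 3.8 − 6.2 = -2.4 kJ/mol.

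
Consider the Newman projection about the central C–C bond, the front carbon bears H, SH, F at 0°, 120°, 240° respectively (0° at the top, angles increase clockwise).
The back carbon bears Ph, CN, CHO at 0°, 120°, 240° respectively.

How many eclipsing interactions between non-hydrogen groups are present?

2

Non-H eclipsing pairs: SH(120°)/CN(120°); F(240°)/CHO(240°) — 2 interactions.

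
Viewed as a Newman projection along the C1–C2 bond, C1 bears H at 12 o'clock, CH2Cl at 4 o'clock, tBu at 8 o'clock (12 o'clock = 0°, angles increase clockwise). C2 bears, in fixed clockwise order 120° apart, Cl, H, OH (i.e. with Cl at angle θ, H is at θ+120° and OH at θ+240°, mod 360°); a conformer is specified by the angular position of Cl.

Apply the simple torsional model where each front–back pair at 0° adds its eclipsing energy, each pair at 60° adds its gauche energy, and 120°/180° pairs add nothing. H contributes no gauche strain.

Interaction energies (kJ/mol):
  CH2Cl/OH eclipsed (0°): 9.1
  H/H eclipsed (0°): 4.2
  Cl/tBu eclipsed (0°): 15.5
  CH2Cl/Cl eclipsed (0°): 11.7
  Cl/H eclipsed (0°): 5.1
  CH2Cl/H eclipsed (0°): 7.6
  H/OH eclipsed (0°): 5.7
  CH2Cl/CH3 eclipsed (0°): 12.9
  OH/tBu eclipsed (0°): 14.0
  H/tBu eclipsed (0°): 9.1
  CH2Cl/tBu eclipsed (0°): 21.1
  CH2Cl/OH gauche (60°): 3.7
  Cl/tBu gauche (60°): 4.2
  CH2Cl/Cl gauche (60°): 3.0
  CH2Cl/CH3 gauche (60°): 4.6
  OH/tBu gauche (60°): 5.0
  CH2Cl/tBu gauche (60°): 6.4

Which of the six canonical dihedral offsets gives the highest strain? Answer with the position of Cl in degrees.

240°

Cl at 0° (eclipsed): H(0°)/Cl(0°) eclipsed 5.1; CH2Cl(120°)/H(120°) eclipsed 7.6; tBu(240°)/OH(240°) eclipsed 14.0 → 26.7 kJ/mol.
Cl at 60° (staggered): CH2Cl(120°)/Cl(60°) gauche 3.0; tBu(240°)/OH(300°) gauche 5.0 → 8.0 kJ/mol.
Cl at 120° (eclipsed): H(0°)/OH(0°) eclipsed 5.7; CH2Cl(120°)/Cl(120°) eclipsed 11.7; tBu(240°)/H(240°) eclipsed 9.1 → 26.5 kJ/mol.
Cl at 180° (staggered): CH2Cl(120°)/Cl(180°) gauche 3.0; CH2Cl(120°)/OH(60°) gauche 3.7; tBu(240°)/Cl(180°) gauche 4.2 → 10.9 kJ/mol.
Cl at 240° (eclipsed): H(0°)/H(0°) eclipsed 4.2; CH2Cl(120°)/OH(120°) eclipsed 9.1; tBu(240°)/Cl(240°) eclipsed 15.5 → 28.8 kJ/mol.
Cl at 300° (staggered): CH2Cl(120°)/OH(180°) gauche 3.7; tBu(240°)/Cl(300°) gauche 4.2; tBu(240°)/OH(180°) gauche 5.0 → 12.9 kJ/mol.
The maximum (28.8 kJ/mol) occurs with Cl at 240°.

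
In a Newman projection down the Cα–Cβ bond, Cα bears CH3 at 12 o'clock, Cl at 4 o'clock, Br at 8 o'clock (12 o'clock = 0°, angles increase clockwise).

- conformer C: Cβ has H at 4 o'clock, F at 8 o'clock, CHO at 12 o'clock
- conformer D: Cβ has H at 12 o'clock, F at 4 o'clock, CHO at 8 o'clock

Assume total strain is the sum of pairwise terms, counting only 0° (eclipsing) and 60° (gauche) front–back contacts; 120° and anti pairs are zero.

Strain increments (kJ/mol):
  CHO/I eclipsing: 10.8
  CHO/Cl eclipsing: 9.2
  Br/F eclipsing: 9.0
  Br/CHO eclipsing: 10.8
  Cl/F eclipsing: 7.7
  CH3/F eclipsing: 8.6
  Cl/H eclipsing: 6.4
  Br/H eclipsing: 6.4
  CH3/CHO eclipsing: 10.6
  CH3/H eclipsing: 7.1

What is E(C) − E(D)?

+0.4 kJ/mol

C (eclipsed): CH3–CHO eclipsed, Cl–H eclipsed, Br–F eclipsed; 10.6 + 6.4 + 9.0 = 26.0 kJ/mol.
D (eclipsed): CH3–H eclipsed, Cl–F eclipsed, Br–CHO eclipsed; 7.1 + 7.7 + 10.8 = 25.6 kJ/mol.
E(C) − E(D) = 26.0 − 25.6 = +0.4 kJ/mol.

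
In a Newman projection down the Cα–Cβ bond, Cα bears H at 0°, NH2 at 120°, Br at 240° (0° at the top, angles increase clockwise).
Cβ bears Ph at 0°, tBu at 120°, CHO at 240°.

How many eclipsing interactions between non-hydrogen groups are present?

Non-H eclipsing pairs: NH2(120°)/tBu(120°); Br(240°)/CHO(240°) — 2 interactions.

2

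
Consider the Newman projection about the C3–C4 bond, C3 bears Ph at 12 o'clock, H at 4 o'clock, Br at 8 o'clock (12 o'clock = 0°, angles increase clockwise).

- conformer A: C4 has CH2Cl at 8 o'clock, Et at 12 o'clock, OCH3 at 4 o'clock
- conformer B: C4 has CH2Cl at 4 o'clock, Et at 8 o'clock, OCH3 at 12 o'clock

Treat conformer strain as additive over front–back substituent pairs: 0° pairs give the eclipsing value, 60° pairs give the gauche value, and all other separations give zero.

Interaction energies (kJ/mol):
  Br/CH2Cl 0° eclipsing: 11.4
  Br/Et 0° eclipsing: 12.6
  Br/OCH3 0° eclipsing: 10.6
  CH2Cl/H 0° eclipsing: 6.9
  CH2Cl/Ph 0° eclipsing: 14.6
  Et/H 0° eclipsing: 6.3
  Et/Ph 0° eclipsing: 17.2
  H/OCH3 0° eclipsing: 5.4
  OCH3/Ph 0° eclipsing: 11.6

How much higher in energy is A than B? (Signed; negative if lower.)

A (eclipsed): Ph(0°)/Et(0°) eclipsed 17.2; H(120°)/OCH3(120°) eclipsed 5.4; Br(240°)/CH2Cl(240°) eclipsed 11.4 → 34.0 kJ/mol.
B (eclipsed): Ph(0°)/OCH3(0°) eclipsed 11.6; H(120°)/CH2Cl(120°) eclipsed 6.9; Br(240°)/Et(240°) eclipsed 12.6 → 31.1 kJ/mol.
E(A) − E(B) = 34.0 − 31.1 = +2.9 kJ/mol.

+2.9 kJ/mol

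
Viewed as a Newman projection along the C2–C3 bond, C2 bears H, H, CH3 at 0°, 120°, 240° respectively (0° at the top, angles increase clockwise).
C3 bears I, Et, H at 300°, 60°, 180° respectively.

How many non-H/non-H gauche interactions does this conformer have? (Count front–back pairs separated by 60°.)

1

Non-H gauche pairs: CH3(240°)/I(300°) — 1 interaction.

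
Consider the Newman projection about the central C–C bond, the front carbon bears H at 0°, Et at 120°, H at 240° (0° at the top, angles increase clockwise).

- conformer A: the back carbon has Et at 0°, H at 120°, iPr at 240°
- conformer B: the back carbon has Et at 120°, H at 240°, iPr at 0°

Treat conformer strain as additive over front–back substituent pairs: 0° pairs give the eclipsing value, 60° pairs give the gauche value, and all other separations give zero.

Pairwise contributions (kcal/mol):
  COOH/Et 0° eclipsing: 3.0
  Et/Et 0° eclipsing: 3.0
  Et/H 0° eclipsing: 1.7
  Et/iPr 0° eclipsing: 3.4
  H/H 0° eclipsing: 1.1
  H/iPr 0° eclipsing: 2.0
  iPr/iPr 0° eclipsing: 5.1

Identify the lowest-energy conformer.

A

A (eclipsed): H(0°)/Et(0°) eclipsed 1.7; Et(120°)/H(120°) eclipsed 1.7; H(240°)/iPr(240°) eclipsed 2.0 → 5.4 kcal/mol.
B (eclipsed): H(0°)/iPr(0°) eclipsed 2.0; Et(120°)/Et(120°) eclipsed 3.0; H(240°)/H(240°) eclipsed 1.1 → 6.1 kcal/mol.
A has the lowest total (5.4 kcal/mol).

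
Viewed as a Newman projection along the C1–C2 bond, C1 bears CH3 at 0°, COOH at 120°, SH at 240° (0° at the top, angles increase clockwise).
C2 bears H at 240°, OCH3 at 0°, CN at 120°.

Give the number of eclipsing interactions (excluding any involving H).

2

Non-H eclipsing pairs: CH3(0°)/OCH3(0°); COOH(120°)/CN(120°) — 2 interactions.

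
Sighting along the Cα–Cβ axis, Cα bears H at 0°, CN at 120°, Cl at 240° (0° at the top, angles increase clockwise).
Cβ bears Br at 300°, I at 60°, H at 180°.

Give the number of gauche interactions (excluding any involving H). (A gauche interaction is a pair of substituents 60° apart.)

2

Non-H gauche pairs: CN(120°)/I(60°); Cl(240°)/Br(300°) — 2 interactions.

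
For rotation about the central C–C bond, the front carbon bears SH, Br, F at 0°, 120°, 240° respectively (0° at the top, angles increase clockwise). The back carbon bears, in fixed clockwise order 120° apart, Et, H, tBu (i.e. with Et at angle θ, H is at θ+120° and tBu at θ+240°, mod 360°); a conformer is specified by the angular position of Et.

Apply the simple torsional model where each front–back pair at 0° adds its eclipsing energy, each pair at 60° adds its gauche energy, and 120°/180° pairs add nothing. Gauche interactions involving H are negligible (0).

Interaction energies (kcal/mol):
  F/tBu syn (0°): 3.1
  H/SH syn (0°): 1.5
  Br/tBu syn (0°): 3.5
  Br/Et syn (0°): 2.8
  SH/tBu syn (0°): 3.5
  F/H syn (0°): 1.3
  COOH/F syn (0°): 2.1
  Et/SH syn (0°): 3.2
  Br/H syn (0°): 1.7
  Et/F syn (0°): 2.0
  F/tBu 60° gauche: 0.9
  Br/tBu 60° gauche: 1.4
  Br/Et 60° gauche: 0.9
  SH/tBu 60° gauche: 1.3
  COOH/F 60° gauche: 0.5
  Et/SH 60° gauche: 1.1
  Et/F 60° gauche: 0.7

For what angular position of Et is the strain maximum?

Et at 0° (eclipsed): SH(0°)/Et(0°) eclipsed 3.2; Br(120°)/H(120°) eclipsed 1.7; F(240°)/tBu(240°) eclipsed 3.1 → 8.0 kcal/mol.
Et at 60° (staggered): SH(0°)/Et(60°) gauche 1.1; SH(0°)/tBu(300°) gauche 1.3; Br(120°)/Et(60°) gauche 0.9; F(240°)/tBu(300°) gauche 0.9 → 4.2 kcal/mol.
Et at 120° (eclipsed): SH(0°)/tBu(0°) eclipsed 3.5; Br(120°)/Et(120°) eclipsed 2.8; F(240°)/H(240°) eclipsed 1.3 → 7.6 kcal/mol.
Et at 180° (staggered): SH(0°)/tBu(60°) gauche 1.3; Br(120°)/Et(180°) gauche 0.9; Br(120°)/tBu(60°) gauche 1.4; F(240°)/Et(180°) gauche 0.7 → 4.3 kcal/mol.
Et at 240° (eclipsed): SH(0°)/H(0°) eclipsed 1.5; Br(120°)/tBu(120°) eclipsed 3.5; F(240°)/Et(240°) eclipsed 2.0 → 7.0 kcal/mol.
Et at 300° (staggered): SH(0°)/Et(300°) gauche 1.1; Br(120°)/tBu(180°) gauche 1.4; F(240°)/Et(300°) gauche 0.7; F(240°)/tBu(180°) gauche 0.9 → 4.1 kcal/mol.
The maximum (8.0 kcal/mol) occurs with Et at 0°.

0°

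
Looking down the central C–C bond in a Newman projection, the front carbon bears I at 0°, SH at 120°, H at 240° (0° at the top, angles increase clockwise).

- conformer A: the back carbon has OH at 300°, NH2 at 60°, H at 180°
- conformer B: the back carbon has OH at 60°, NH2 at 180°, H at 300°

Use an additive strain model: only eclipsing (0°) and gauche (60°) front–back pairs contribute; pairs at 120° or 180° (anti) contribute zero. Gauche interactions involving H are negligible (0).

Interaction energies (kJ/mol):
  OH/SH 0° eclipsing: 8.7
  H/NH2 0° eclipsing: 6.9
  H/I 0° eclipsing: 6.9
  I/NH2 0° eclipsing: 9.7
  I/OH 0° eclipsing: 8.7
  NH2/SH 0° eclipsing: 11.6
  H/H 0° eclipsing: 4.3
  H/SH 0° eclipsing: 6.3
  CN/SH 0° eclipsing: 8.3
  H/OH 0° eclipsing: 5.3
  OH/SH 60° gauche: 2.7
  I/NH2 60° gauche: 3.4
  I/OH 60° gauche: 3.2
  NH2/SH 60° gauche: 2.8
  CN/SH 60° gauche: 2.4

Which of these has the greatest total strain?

A

A (staggered): I–OH gauche, I–NH2 gauche, SH–NH2 gauche; 3.2 + 3.4 + 2.8 = 9.4 kJ/mol.
B (staggered): I–OH gauche, SH–OH gauche, SH–NH2 gauche; 3.2 + 2.7 + 2.8 = 8.7 kJ/mol.
A has the highest total (9.4 kJ/mol).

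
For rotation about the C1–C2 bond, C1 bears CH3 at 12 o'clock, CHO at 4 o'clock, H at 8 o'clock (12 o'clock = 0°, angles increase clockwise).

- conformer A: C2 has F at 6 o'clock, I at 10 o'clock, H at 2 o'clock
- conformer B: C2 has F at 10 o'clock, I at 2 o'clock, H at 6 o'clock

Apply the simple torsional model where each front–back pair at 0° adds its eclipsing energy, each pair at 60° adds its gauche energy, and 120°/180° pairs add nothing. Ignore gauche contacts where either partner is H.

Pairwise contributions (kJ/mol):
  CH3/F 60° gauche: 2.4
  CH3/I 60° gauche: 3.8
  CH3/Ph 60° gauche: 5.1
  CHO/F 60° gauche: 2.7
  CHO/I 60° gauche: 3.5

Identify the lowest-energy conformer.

A

A (staggered): CH3–I gauche, CHO–F gauche; 3.8 + 2.7 = 6.5 kJ/mol.
B (staggered): CH3–F gauche, CH3–I gauche, CHO–I gauche; 2.4 + 3.8 + 3.5 = 9.7 kJ/mol.
A has the lowest total (6.5 kJ/mol).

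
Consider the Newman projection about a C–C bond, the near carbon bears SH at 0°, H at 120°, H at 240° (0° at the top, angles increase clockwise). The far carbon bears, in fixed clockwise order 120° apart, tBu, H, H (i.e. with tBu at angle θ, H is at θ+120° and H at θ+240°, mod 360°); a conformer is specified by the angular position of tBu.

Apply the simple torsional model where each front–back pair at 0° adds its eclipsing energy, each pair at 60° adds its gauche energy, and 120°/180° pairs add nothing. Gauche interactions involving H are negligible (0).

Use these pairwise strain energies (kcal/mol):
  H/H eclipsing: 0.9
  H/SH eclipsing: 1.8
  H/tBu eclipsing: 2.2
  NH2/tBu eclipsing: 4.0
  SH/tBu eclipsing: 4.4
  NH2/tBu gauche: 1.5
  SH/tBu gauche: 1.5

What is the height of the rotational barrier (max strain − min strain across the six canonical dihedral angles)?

tBu at 0° (eclipsed): SH(0°)/tBu(0°) eclipsed 4.4; H(120°)/H(120°) eclipsed 0.9; H(240°)/H(240°) eclipsed 0.9 → 6.2 kcal/mol.
tBu at 60° (staggered): SH(0°)/tBu(60°) gauche 1.5 → 1.5 kcal/mol.
tBu at 120° (eclipsed): SH(0°)/H(0°) eclipsed 1.8; H(120°)/tBu(120°) eclipsed 2.2; H(240°)/H(240°) eclipsed 0.9 → 4.9 kcal/mol.
tBu at 180° (staggered): no non-H gauche contacts → 0.0 kcal/mol.
tBu at 240° (eclipsed): SH(0°)/H(0°) eclipsed 1.8; H(120°)/H(120°) eclipsed 0.9; H(240°)/tBu(240°) eclipsed 2.2 → 4.9 kcal/mol.
tBu at 300° (staggered): SH(0°)/tBu(300°) gauche 1.5 → 1.5 kcal/mol.
Max at 0° (6.2 kcal/mol), min at 180° (0.0 kcal/mol); barrier = 6.2 kcal/mol.

6.2 kcal/mol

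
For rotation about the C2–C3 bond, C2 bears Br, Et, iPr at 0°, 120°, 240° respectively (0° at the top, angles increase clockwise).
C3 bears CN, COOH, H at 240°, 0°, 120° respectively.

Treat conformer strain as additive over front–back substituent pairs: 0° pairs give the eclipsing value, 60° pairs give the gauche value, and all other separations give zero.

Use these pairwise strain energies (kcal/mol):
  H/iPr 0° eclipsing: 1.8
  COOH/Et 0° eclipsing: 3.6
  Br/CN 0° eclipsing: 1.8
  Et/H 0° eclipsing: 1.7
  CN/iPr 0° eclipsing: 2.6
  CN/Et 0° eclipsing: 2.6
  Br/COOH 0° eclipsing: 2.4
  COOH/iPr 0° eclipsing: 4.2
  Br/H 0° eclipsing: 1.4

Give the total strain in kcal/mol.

This conformer (eclipsed): Br(0°)/COOH(0°) eclipsed 2.4; Et(120°)/H(120°) eclipsed 1.7; iPr(240°)/CN(240°) eclipsed 2.6 → 6.7 kcal/mol.

6.7 kcal/mol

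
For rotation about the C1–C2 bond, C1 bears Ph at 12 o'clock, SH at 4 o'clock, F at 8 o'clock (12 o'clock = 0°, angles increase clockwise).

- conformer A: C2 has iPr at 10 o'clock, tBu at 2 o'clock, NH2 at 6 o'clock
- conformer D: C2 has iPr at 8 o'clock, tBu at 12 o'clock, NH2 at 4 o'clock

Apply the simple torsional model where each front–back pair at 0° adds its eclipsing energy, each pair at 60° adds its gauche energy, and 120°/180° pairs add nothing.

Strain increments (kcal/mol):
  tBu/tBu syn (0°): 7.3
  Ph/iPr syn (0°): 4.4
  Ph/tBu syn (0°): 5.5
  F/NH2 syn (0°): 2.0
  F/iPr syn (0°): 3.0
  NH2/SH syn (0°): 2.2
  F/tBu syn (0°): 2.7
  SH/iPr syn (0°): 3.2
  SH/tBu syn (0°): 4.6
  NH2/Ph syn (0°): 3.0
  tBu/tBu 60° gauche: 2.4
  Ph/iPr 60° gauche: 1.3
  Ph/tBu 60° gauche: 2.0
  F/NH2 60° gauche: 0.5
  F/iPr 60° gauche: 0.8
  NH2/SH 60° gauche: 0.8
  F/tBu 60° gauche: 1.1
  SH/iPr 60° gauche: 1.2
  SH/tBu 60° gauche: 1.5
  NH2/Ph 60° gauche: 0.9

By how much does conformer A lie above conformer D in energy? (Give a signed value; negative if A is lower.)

-3.8 kcal/mol

A is staggered. Ph at 0° is gauche with iPr at 300° (1.3); Ph at 0° is gauche with tBu at 60° (2.0); SH at 120° is gauche with tBu at 60° (1.5); SH at 120° is gauche with NH2 at 180° (0.8); F at 240° is gauche with iPr at 300° (0.8); F at 240° is gauche with NH2 at 180° (0.5). Total 6.9 kcal/mol.
D is eclipsed. Ph at 0° is eclipsed with tBu at 0° (5.5); SH at 120° is eclipsed with NH2 at 120° (2.2); F at 240° is eclipsed with iPr at 240° (3.0). Total 10.7 kcal/mol.
E(A) − E(D) = 6.9 − 10.7 = -3.8 kcal/mol.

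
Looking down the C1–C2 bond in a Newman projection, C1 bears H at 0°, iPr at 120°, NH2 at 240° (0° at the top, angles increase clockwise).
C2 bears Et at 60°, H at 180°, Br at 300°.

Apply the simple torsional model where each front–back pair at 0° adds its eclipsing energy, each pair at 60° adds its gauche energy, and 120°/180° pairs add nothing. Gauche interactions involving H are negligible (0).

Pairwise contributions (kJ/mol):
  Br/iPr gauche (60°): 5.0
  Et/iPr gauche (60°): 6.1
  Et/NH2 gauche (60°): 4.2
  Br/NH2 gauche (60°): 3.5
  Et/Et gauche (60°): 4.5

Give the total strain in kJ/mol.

9.6 kJ/mol

This conformer (staggered): iPr(120°)/Et(60°) gauche 6.1; NH2(240°)/Br(300°) gauche 3.5 → 9.6 kJ/mol.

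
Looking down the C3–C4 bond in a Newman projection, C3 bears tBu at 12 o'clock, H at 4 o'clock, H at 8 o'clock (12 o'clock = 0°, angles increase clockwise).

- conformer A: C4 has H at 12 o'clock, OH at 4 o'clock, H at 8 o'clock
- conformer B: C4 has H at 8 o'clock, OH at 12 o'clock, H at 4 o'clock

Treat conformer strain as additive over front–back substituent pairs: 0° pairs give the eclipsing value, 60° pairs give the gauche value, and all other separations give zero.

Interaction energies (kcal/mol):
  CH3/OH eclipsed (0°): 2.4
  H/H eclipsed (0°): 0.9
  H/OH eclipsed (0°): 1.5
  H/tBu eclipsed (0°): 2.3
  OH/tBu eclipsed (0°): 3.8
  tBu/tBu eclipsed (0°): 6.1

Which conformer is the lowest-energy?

A (eclipsed): tBu–H eclipsed, H–OH eclipsed, H–H eclipsed; 2.3 + 1.5 + 0.9 = 4.7 kcal/mol.
B (eclipsed): tBu–OH eclipsed, H–H eclipsed, H–H eclipsed; 3.8 + 0.9 + 0.9 = 5.6 kcal/mol.
A has the lowest total (4.7 kcal/mol).

A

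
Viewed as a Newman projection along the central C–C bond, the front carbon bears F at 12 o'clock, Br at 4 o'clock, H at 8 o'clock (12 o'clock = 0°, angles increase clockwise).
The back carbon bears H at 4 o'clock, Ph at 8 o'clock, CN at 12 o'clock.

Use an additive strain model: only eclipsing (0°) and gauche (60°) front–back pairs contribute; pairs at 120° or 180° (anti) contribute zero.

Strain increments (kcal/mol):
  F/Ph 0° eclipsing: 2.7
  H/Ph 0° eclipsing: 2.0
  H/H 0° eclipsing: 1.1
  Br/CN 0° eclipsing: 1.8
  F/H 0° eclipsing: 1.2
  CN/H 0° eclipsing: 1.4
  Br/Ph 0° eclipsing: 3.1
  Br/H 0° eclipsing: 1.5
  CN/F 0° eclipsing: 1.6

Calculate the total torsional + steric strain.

This conformer (eclipsed): F–CN eclipsed, Br–H eclipsed, H–Ph eclipsed; 1.6 + 1.5 + 2.0 = 5.1 kcal/mol.

5.1 kcal/mol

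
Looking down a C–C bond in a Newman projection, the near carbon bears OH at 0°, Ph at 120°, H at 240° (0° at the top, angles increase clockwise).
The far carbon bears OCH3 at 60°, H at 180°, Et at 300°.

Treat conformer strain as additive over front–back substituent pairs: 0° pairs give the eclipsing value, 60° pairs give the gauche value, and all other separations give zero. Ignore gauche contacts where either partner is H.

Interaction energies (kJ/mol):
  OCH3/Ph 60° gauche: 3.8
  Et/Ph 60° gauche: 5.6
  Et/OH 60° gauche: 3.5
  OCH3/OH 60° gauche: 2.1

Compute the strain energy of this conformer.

This conformer (staggered): OH–OCH3 gauche, OH–Et gauche, Ph–OCH3 gauche; 2.1 + 3.5 + 3.8 = 9.4 kJ/mol.

9.4 kJ/mol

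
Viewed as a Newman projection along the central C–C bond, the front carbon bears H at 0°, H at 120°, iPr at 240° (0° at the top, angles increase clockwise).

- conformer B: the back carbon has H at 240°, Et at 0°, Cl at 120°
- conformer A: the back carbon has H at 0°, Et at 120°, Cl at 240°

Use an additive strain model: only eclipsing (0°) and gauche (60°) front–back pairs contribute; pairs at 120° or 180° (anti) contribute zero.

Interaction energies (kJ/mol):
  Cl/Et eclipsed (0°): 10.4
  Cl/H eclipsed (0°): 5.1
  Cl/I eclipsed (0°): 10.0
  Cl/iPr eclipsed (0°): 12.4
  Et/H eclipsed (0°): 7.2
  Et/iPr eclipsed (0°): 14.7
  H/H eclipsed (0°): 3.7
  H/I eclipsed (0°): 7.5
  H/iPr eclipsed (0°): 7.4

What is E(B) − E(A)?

-3.6 kJ/mol

B (eclipsed): H(0°)/Et(0°) eclipsed 7.2; H(120°)/Cl(120°) eclipsed 5.1; iPr(240°)/H(240°) eclipsed 7.4 → 19.7 kJ/mol.
A (eclipsed): H(0°)/H(0°) eclipsed 3.7; H(120°)/Et(120°) eclipsed 7.2; iPr(240°)/Cl(240°) eclipsed 12.4 → 23.3 kJ/mol.
E(B) − E(A) = 19.7 − 23.3 = -3.6 kJ/mol.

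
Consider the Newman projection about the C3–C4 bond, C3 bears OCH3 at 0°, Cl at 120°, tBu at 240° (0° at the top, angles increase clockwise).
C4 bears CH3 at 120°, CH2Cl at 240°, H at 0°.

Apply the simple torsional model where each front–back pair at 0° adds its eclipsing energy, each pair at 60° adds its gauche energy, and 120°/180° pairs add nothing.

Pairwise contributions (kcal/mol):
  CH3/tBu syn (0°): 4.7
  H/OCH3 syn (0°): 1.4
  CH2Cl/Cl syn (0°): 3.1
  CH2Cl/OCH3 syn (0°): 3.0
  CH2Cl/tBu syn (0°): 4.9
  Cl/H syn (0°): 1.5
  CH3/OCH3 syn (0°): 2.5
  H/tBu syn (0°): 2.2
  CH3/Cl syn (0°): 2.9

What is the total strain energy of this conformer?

This conformer (eclipsed): OCH3–H eclipsed, Cl–CH3 eclipsed, tBu–CH2Cl eclipsed; 1.4 + 2.9 + 4.9 = 9.2 kcal/mol.

9.2 kcal/mol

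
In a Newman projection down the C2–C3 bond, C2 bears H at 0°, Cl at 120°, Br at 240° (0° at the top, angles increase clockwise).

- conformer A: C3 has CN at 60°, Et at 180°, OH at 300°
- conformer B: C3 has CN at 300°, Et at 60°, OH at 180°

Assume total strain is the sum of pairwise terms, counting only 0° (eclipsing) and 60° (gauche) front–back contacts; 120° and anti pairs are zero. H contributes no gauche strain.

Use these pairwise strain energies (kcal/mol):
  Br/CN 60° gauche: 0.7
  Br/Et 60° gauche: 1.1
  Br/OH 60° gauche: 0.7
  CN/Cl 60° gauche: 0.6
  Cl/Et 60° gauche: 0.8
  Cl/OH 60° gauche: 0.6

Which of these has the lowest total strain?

A (staggered): Cl–CN gauche, Cl–Et gauche, Br–Et gauche, Br–OH gauche; 0.6 + 0.8 + 1.1 + 0.7 = 3.2 kcal/mol.
B (staggered): Cl–Et gauche, Cl–OH gauche, Br–CN gauche, Br–OH gauche; 0.8 + 0.6 + 0.7 + 0.7 = 2.8 kcal/mol.
B has the lowest total (2.8 kcal/mol).

B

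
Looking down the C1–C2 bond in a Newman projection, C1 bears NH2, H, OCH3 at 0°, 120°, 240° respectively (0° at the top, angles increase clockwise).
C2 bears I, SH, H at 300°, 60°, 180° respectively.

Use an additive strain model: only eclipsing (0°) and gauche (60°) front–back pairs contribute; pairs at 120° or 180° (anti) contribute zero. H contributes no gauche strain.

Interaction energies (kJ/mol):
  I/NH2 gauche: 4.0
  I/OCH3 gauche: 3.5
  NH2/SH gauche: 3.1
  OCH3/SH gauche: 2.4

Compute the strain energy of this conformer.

This conformer is staggered. NH2 at 0° is gauche with I at 300° (4.0); NH2 at 0° is gauche with SH at 60° (3.1); OCH3 at 240° is gauche with I at 300° (3.5). Total 10.6 kJ/mol.

10.6 kJ/mol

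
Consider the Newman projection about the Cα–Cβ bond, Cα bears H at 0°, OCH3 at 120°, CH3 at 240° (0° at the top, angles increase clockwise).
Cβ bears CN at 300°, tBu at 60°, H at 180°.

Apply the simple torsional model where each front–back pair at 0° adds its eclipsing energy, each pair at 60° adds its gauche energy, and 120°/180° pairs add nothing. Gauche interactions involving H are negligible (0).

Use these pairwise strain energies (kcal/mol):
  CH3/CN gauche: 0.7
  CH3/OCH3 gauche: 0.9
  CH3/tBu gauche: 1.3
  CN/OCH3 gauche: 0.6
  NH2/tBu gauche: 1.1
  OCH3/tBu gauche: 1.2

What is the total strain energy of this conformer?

This conformer (staggered): OCH3–tBu gauche, CH3–CN gauche; 1.2 + 0.7 = 1.9 kcal/mol.

1.9 kcal/mol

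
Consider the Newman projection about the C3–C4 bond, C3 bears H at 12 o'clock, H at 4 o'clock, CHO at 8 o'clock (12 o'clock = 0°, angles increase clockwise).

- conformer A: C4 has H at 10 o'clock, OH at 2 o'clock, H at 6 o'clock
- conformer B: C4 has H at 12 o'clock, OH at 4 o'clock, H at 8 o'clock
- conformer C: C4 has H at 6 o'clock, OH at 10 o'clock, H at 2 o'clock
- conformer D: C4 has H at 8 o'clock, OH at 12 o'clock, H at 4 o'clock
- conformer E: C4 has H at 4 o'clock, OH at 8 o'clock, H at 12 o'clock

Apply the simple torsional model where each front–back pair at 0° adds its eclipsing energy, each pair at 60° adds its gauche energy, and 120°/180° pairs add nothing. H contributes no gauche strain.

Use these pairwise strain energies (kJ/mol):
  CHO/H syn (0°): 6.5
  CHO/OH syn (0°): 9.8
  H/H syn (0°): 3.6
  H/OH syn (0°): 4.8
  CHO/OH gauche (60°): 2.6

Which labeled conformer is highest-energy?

E

A (staggered): no non-H gauche contacts → 0.0 kJ/mol.
B (eclipsed): H(0°)/H(0°) eclipsed 3.6; H(120°)/OH(120°) eclipsed 4.8; CHO(240°)/H(240°) eclipsed 6.5 → 14.9 kJ/mol.
C (staggered): CHO(240°)/OH(300°) gauche 2.6 → 2.6 kJ/mol.
D (eclipsed): H(0°)/OH(0°) eclipsed 4.8; H(120°)/H(120°) eclipsed 3.6; CHO(240°)/H(240°) eclipsed 6.5 → 14.9 kJ/mol.
E (eclipsed): H(0°)/H(0°) eclipsed 3.6; H(120°)/H(120°) eclipsed 3.6; CHO(240°)/OH(240°) eclipsed 9.8 → 17.0 kJ/mol.
E has the highest total (17.0 kJ/mol).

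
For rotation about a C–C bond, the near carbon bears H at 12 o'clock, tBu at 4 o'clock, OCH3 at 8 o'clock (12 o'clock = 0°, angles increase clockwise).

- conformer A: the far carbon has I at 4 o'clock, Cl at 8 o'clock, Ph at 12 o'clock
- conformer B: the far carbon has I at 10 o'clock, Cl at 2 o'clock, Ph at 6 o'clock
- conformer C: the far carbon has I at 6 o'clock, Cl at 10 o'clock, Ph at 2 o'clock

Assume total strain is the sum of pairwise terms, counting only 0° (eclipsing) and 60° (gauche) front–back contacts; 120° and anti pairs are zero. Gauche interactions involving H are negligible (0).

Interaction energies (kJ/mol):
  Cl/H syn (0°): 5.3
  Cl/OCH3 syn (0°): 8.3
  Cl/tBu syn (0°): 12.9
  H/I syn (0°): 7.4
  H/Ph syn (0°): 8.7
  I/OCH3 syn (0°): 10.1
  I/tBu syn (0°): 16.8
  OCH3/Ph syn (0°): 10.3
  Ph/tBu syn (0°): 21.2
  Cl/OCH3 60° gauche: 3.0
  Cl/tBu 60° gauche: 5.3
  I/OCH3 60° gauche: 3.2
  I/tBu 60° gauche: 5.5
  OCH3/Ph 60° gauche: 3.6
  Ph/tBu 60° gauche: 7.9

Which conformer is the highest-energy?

A

A (eclipsed): H(0°)/Ph(0°) eclipsed 8.7; tBu(120°)/I(120°) eclipsed 16.8; OCH3(240°)/Cl(240°) eclipsed 8.3 → 33.8 kJ/mol.
B (staggered): tBu(120°)/Cl(60°) gauche 5.3; tBu(120°)/Ph(180°) gauche 7.9; OCH3(240°)/I(300°) gauche 3.2; OCH3(240°)/Ph(180°) gauche 3.6 → 20.0 kJ/mol.
C (staggered): tBu(120°)/I(180°) gauche 5.5; tBu(120°)/Ph(60°) gauche 7.9; OCH3(240°)/I(180°) gauche 3.2; OCH3(240°)/Cl(300°) gauche 3.0 → 19.6 kJ/mol.
A has the highest total (33.8 kJ/mol).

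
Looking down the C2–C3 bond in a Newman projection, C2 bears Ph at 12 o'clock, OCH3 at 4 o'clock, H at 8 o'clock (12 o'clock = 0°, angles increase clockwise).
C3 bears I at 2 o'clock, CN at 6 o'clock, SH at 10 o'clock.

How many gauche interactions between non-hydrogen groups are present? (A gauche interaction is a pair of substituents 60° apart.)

4

Non-H gauche pairs: Ph(0°)/I(60°); Ph(0°)/SH(300°); OCH3(120°)/I(60°); OCH3(120°)/CN(180°) — 4 interactions.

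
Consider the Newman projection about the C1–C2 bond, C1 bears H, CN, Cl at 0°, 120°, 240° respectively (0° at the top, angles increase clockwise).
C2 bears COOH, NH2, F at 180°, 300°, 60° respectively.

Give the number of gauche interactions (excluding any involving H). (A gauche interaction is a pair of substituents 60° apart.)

Non-H gauche pairs: CN(120°)/COOH(180°); CN(120°)/F(60°); Cl(240°)/COOH(180°); Cl(240°)/NH2(300°) — 4 interactions.

4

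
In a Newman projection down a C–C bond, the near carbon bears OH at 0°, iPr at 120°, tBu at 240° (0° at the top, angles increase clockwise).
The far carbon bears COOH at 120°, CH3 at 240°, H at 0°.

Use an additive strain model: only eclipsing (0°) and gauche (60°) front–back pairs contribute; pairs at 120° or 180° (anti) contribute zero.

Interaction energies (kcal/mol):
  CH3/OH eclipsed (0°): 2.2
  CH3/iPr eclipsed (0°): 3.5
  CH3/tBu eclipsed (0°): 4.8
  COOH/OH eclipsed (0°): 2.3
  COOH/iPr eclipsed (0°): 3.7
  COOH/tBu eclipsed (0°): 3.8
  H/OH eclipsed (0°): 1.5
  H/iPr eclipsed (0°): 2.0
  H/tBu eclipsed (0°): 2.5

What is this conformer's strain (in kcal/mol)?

This conformer (eclipsed): OH–H eclipsed, iPr–COOH eclipsed, tBu–CH3 eclipsed; 1.5 + 3.7 + 4.8 = 10.0 kcal/mol.

10.0 kcal/mol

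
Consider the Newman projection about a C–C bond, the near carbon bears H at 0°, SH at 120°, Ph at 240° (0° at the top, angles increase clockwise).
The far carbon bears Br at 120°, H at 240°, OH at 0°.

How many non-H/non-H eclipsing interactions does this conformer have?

1

Non-H eclipsing pairs: SH(120°)/Br(120°) — 1 interaction.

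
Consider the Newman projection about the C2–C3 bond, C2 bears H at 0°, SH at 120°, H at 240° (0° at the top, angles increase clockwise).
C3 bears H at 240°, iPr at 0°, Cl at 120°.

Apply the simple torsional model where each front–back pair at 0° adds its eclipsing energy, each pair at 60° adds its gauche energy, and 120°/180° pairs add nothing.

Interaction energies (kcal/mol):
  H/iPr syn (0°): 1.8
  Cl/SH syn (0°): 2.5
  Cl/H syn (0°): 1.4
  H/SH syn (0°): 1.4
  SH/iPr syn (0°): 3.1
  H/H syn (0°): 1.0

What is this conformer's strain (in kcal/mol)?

5.3 kcal/mol

This conformer is eclipsed. H at 0° is eclipsed with iPr at 0° (1.8); SH at 120° is eclipsed with Cl at 120° (2.5); H at 240° is eclipsed with H at 240° (1.0). Total 5.3 kcal/mol.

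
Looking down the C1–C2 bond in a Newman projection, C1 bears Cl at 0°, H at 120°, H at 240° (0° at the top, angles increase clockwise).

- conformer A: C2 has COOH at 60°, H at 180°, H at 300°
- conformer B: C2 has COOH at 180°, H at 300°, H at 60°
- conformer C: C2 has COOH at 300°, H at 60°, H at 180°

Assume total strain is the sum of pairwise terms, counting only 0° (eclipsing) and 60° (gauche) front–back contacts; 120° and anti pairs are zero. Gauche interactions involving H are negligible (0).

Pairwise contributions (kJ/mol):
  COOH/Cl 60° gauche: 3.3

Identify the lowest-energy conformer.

A (staggered): Cl(0°)/COOH(60°) gauche 3.3 → 3.3 kJ/mol.
B (staggered): no non-H gauche contacts → 0.0 kJ/mol.
C (staggered): Cl(0°)/COOH(300°) gauche 3.3 → 3.3 kJ/mol.
B has the lowest total (0.0 kJ/mol).

B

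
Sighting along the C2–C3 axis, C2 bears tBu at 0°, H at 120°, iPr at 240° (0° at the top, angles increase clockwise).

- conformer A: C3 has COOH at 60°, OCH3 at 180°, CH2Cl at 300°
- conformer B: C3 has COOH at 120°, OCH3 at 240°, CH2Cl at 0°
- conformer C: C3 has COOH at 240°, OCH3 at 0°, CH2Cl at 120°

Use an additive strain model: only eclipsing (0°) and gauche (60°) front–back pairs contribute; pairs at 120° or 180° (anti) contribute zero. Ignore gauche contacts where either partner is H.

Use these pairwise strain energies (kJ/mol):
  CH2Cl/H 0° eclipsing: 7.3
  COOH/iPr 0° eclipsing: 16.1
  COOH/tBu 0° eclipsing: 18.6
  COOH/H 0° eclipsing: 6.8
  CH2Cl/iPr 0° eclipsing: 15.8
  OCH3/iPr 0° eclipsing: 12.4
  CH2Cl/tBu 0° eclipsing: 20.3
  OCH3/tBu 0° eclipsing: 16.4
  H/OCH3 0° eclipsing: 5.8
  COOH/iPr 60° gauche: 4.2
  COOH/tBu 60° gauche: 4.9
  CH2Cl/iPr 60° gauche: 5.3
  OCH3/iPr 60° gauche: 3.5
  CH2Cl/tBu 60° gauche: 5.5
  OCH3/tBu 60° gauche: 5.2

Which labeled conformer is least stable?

C

A is staggered. tBu at 0° is gauche with COOH at 60° (4.9); tBu at 0° is gauche with CH2Cl at 300° (5.5); iPr at 240° is gauche with OCH3 at 180° (3.5); iPr at 240° is gauche with CH2Cl at 300° (5.3). Total 19.2 kJ/mol.
B is eclipsed. tBu at 0° is eclipsed with CH2Cl at 0° (20.3); H at 120° is eclipsed with COOH at 120° (6.8); iPr at 240° is eclipsed with OCH3 at 240° (12.4). Total 39.5 kJ/mol.
C is eclipsed. tBu at 0° is eclipsed with OCH3 at 0° (16.4); H at 120° is eclipsed with CH2Cl at 120° (7.3); iPr at 240° is eclipsed with COOH at 240° (16.1). Total 39.8 kJ/mol.
C has the highest total (39.8 kJ/mol).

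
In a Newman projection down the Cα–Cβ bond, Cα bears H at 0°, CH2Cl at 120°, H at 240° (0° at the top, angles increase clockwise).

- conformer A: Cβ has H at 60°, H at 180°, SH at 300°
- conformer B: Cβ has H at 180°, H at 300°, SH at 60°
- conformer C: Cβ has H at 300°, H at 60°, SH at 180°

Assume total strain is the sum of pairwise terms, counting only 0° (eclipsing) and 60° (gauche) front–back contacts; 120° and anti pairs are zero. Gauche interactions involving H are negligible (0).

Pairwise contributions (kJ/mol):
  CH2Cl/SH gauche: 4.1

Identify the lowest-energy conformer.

A

A (staggered): no non-H gauche contacts → 0.0 kJ/mol.
B is staggered. CH2Cl at 120° is gauche with SH at 60° (4.1). Total 4.1 kJ/mol.
C is staggered. CH2Cl at 120° is gauche with SH at 180° (4.1). Total 4.1 kJ/mol.
A has the lowest total (0.0 kJ/mol).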